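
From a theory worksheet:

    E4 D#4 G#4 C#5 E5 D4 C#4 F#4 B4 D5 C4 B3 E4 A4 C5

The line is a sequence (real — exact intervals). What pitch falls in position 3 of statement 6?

Bb3

The unit is 5 notes. Position-3 pitches of the 3 shown cells: G#4, F#4, E4.
Extending down a 2nd: D4 → C4 → Bb3.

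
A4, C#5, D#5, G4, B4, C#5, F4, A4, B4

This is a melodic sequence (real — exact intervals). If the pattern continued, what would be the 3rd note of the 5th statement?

G4

The unit is 3 notes. Position-3 pitches of the 3 shown cells: D#5, C#5, B4.
Each moves down a 2nd. Continuing: A4 → G4.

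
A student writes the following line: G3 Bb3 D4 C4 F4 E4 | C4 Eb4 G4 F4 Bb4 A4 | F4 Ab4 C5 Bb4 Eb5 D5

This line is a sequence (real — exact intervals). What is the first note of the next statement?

Taking 6-note groups, the heads are G3, C4, F4: the pattern moves up a 4th.
The next head, up a 4th from F4, is Bb4.

Bb4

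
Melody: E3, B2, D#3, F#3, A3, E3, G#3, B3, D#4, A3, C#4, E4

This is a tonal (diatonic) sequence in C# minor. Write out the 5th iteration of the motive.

C#5 G#4 B4 D#5

The 4-note cells begin on E3, A3, D#4 — each up a 4th from the last.
Extending up a 4th: G#4 → C#5.
Statement 5 starts on C#5 and keeps the same diatonic contour: C#5 G#4 B4 D#5.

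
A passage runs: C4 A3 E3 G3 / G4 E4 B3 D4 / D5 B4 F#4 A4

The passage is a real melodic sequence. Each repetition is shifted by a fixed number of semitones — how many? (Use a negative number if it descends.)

The 4-note cells begin on C4, G4, D5 — each up a 5th from the last.
C4→G4 is 67 − 60 = 7 semitones.

7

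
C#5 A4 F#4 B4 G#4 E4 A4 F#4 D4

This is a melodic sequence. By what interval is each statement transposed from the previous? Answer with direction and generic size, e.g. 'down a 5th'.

down a 2nd

With a 3-note motive the entries are C#5, B4, A4, each down a 2nd from the previous.
C#5 to B4 is down a 2nd.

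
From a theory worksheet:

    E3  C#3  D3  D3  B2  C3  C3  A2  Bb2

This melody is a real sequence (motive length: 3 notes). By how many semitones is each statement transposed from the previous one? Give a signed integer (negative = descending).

With a 3-note motive the entries are E3, D3, C3, each down a 2nd from the previous.
E3→D3 is 50 − 52 = -2 semitones.

-2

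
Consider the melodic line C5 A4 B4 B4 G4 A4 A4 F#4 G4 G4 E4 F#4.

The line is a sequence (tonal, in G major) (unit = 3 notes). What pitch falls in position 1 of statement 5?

Grouping in 3s, the 1st note of each cell is C5, B4, A4, G4.
One more down a 2nd gives F#4.

F#4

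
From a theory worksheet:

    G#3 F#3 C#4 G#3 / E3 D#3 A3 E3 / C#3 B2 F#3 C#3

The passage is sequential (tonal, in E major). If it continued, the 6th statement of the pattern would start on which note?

Taking 4-note groups, the heads are G#3, E3, C#3: the pattern moves down a 3rd.
Extending the heads down a 3rd: A2 → F#2 → D#2.

D#2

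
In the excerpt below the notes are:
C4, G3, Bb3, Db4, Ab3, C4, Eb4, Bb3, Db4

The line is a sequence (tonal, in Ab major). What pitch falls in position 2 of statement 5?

Db4

With 3-note cells, note 2 of each statement runs G3, Ab3, Bb3.
Carrying that up a 2nd forward: C4 → Db4.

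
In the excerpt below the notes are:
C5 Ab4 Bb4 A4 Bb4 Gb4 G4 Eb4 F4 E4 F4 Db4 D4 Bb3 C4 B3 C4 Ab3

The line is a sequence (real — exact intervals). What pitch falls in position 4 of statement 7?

Grouping in 6s, the 4th note of each cell is A4, E4, B3.
Each moves down a 4th. Continuing: F#3 → C#3 → G#2 → D#2.

D#2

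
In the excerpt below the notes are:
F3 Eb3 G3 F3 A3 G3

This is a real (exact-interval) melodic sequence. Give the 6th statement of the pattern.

With a 2-note motive the entries are F3, G3, A3, each up a 2nd from the previous.
Continuing the starts: B3 → C#4 → D#4.
Statement 6 starts on D#4 and keeps the same exact contour: D#4 C#4.

D#4 C#4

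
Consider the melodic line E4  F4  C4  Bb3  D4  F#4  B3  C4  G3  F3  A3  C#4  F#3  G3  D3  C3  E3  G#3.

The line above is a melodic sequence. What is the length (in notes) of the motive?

6

There are 18 notes; a 6-note unit gives 3 cells:
E4 F4 C4 Bb3 D4 F#4 | B3 C4 G3 F3 A3 C#4 | F#3 G3 D3 C3 E3 G#3
Each cell is the previous one down a 4th — so the unit is 6 notes.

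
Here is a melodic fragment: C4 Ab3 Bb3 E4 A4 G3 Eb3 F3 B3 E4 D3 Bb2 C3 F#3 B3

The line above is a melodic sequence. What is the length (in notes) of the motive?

5

Try groups of 5 (3 cells in 15 notes):
C4 Ab3 Bb3 E4 A4 | G3 Eb3 F3 B3 E4 | D3 Bb2 C3 F#3 B3
Every group is a transposition down a 4th of the one before; no shorter unit works.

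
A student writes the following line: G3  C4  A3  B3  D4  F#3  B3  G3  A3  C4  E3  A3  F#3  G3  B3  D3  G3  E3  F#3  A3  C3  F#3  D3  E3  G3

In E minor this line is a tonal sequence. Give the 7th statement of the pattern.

A2 D3 B2 C3 E3

With a 5-note motive the entries are G3, F#3, E3, D3, C3, each down a 2nd from the previous.
Carrying on: B2 → A2.
From A2 the diatonic shape gives A2 D3 B2 C3 E3.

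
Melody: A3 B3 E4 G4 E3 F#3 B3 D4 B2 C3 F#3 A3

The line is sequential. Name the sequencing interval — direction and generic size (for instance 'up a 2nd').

down a 4th

With a 4-note motive the entries are A3, E3, B2, each down a 4th from the previous.
A3 to E3 is down a 4th.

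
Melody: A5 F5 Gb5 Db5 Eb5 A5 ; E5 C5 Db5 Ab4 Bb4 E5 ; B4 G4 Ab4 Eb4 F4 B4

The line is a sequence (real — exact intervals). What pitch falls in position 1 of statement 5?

The unit is 6 notes. Position-1 pitches of the 3 shown cells: A5, E5, B4.
Extending down a 4th: F#4 → C#4.

C#4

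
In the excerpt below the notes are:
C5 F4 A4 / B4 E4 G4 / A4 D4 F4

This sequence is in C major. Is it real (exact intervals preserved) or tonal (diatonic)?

tonal

Every note is diatonic to C major.
Cell 1 has +4 semitones from note 2 to 3, but cell 2 has +3 — the interval quality changes while the contour stays the same, which is the hallmark of a tonal sequence.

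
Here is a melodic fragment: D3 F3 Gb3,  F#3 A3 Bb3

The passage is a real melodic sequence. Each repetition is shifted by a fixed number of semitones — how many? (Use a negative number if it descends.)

4

Taking 3-note groups, the heads are D3, F#3: the pattern moves up a 3rd.
Counting half-steps from D3 to F#3: 4.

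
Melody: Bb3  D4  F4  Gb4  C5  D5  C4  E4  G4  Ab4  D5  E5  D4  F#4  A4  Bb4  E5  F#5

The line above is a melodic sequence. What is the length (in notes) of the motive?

There are 18 notes; a 6-note unit gives 3 cells:
Bb3 D4 F4 Gb4 C5 D5 | C4 E4 G4 Ab4 D5 E5 | D4 F#4 A4 Bb4 E5 F#5
Every group is a transposition up a 2nd of the one before; no shorter unit works.

6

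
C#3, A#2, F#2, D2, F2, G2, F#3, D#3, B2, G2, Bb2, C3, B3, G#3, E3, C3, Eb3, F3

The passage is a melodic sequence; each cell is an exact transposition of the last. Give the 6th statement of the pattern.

D5 B4 G4 Eb4 Gb4 Ab4

Taking 6-note groups, the heads are C#3, F#3, B3: the pattern moves up a 4th.
Continuing the starts: E4 → A4 → D5.
So cell 6 is D5 B4 G4 Eb4 Gb4 Ab4.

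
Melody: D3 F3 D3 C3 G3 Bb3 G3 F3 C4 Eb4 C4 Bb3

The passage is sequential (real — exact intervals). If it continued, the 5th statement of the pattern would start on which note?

Taking 4-note groups, the heads are D3, G3, C4: the pattern moves up a 4th.
Continuing: F4 → Bb4. Statement 5 starts on Bb4.

Bb4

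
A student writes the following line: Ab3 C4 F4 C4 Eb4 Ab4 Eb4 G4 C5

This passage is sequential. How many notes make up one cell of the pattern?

Try groups of 3 (3 cells in 9 notes):
Ab3 C4 F4 | C4 Eb4 Ab4 | Eb4 G4 C5
Each cell is the previous one up a 3rd — so the unit is 3 notes.

3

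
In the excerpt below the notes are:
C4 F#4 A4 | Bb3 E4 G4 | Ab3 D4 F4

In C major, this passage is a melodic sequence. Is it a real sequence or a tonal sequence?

Each cell has the same semitone pattern (6, 3) — intervals are preserved exactly.
And F#4 lies outside C major, so the sequence is real rather than tonal.

real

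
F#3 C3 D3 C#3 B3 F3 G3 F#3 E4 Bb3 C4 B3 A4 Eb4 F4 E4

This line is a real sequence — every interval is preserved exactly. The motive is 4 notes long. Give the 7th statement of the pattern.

C6 Gb5 Ab5 G5

Taking 4-note groups, the heads are F#3, B3, E4, A4: the pattern moves up a 4th.
Continuing the starts: D5 → G5 → C6.
So cell 7 is C6 Gb5 Ab5 G5.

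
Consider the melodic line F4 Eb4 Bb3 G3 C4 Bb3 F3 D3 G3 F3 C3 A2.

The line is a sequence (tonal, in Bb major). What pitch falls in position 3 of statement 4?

Grouping in 4s, the 3rd note of each cell is Bb3, F3, C3.
One more down a 4th gives G2.

G2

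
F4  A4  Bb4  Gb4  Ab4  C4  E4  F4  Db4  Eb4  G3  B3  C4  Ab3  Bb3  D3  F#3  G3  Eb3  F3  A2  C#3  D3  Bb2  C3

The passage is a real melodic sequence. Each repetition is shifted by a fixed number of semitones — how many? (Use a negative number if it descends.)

The 5-note cells begin on F4, C4, G3, D3, A2 — each down a 4th from the last.
F4→C4 is 60 − 65 = -5 semitones.

-5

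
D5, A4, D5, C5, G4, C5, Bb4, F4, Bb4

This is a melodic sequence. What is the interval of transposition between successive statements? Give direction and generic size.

down a 2nd

With a 3-note motive the entries are D5, C5, Bb4, each down a 2nd from the previous.
From D5 to C5: down a 2nd.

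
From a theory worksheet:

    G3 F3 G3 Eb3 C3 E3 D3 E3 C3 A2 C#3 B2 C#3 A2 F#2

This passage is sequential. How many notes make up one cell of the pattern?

Try groups of 5 (3 cells in 15 notes):
G3 F3 G3 Eb3 C3 | E3 D3 E3 C3 A2 | C#3 B2 C#3 A2 F#2
Every group is a transposition down a 3rd of the one before; no shorter unit works.

5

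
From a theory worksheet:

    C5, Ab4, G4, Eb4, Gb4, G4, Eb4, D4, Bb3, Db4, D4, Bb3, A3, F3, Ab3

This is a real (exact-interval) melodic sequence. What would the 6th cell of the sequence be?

Unit = 5 notes; the statements start on C5, G4, D4, moving down a 4th each time.
Carrying on: A3 → E3 → B2.
From B2 the exact shape gives B2 G2 F#2 D2 F2.

B2 G2 F#2 D2 F2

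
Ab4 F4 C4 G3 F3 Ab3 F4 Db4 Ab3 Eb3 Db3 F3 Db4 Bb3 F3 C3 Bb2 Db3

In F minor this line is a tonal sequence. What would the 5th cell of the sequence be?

G3 Eb3 Bb2 F2 Eb2 G2

With a 6-note motive the entries are Ab4, F4, Db4, each down a 3rd from the previous.
Carrying on: Bb3 → G3.
So cell 5 is G3 Eb3 Bb2 F2 Eb2 G2.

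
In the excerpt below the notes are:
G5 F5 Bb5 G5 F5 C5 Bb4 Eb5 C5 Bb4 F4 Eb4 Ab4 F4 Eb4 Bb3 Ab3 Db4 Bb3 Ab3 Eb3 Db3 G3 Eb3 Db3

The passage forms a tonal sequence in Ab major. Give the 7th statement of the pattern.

Unit = 5 notes; the statements start on G5, C5, F4, Bb3, Eb3, moving down a 5th each time.
Continuing the starts: Ab2 → Db2.
So cell 7 is Db2 C2 F2 Db2 C2.

Db2 C2 F2 Db2 C2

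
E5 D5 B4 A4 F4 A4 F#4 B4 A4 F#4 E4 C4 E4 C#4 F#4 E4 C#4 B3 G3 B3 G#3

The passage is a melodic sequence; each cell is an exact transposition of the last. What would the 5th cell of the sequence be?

G#3 F#3 D#3 C#3 A2 C#3 A#2

The 7-note cells begin on E5, B4, F#4 — each down a 4th from the last.
Carrying on: C#4 → G#3.
So cell 5 is G#3 F#3 D#3 C#3 A2 C#3 A#2.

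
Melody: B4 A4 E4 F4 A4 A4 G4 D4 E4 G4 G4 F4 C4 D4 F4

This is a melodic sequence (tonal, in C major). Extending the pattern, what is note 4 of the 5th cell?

The unit is 5 notes. Position-4 pitches of the 3 shown cells: F4, E4, D4.
Extending down a 2nd: C4 → B3.

B3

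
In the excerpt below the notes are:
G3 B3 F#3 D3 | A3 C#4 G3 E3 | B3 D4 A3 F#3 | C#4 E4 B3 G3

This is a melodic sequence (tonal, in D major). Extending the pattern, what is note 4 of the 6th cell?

B3

The unit is 4 notes. Position-4 pitches of the 4 shown cells: D3, E3, F#3, G3.
Carrying that up a 2nd forward: A3 → B3.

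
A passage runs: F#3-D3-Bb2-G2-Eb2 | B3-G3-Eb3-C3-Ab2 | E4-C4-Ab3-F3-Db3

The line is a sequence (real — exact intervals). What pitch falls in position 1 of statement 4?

A4

The unit is 5 notes. Position-1 pitches of the 3 shown cells: F#3, B3, E4.
One more up a 4th gives A4.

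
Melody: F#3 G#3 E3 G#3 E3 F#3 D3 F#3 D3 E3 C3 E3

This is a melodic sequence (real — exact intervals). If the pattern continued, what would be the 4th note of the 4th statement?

Grouping in 4s, the 4th note of each cell is G#3, F#3, E3.
From E3, down a 2nd gives D3.

D3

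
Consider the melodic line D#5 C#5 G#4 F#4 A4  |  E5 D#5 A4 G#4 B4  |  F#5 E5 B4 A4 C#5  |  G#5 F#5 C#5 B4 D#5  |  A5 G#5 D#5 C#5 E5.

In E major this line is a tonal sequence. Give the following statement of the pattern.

Unit = 5 notes; the statements start on D#5, E5, F#5, G#5, A5, moving up a 2nd each time.
Statement 6 starts on B5 and keeps the same diatonic contour: B5 A5 E5 D#5 F#5.

B5 A5 E5 D#5 F#5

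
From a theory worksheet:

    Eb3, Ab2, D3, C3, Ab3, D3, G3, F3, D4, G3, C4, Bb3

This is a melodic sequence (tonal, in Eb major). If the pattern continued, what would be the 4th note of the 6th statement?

The unit is 4 notes. Position-4 pitches of the 3 shown cells: C3, F3, Bb3.
Each moves up a 4th. Continuing: Eb4 → Ab4 → D5.

D5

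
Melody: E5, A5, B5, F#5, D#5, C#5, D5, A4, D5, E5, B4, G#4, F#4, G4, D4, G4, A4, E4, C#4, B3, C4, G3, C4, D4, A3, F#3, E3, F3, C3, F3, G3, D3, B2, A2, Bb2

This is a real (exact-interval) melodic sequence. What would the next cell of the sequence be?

F2 Bb2 C3 G2 E2 D2 Eb2

With a 7-note motive the entries are E5, A4, D4, G3, C3, each down a 5th from the previous.
So cell 6 is F2 Bb2 C3 G2 E2 D2 Eb2.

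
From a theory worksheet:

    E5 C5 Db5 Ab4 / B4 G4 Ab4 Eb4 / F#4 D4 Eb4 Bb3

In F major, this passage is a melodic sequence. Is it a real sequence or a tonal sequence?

Each cell has the same semitone pattern (-4, 1, -5) — intervals are preserved exactly.
And Db5 lies outside F major, so the sequence is real rather than tonal.

real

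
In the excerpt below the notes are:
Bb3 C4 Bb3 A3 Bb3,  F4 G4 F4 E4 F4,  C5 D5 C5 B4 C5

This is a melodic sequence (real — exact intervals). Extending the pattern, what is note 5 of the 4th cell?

G5

With 5-note cells, note 5 of each statement runs Bb3, F4, C5.
One more up a 5th gives G5.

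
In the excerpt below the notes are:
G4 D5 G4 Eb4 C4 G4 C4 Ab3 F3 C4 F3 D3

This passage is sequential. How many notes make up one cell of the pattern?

4

There are 12 notes; a 4-note unit gives 3 cells:
G4 D5 G4 Eb4 | C4 G4 C4 Ab3 | F3 C4 F3 D3
Each cell is the previous one down a 5th — so the unit is 4 notes.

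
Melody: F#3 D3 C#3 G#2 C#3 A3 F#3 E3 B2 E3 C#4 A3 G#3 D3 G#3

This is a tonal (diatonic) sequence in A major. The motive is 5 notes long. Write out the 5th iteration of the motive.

The 5-note cells begin on F#3, A3, C#4 — each up a 3rd from the last.
Continuing the starts: E4 → G#4.
From G#4 the diatonic shape gives G#4 E4 D4 A3 D4.

G#4 E4 D4 A3 D4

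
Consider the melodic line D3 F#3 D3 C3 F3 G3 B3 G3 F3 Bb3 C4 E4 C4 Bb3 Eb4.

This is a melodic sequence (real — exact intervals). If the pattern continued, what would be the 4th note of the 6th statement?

Db5

The unit is 5 notes. Position-4 pitches of the 3 shown cells: C3, F3, Bb3.
Carrying that up a 4th forward: Eb4 → Ab4 → Db5.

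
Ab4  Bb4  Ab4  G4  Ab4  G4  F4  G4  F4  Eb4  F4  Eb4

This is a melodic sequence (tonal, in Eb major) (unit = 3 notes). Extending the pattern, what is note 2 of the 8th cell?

Grouping in 3s, the 2nd note of each cell is Bb4, Ab4, G4, F4.
Carrying that down a 2nd forward: Eb4 → D4 → C4 → Bb3.

Bb3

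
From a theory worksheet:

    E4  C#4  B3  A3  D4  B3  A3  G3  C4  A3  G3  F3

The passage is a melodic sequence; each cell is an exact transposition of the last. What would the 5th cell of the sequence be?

The 4-note cells begin on E4, D4, C4 — each down a 2nd from the last.
Carrying on: Bb3 → Ab3.
So cell 5 is Ab3 F3 Eb3 Db3.

Ab3 F3 Eb3 Db3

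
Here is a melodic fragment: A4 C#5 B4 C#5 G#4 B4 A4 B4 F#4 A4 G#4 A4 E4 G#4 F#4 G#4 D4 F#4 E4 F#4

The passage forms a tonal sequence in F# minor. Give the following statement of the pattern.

Taking 4-note groups, the heads are A4, G#4, F#4, E4, D4: the pattern moves down a 2nd.
Statement 6 starts on C#4 and keeps the same diatonic contour: C#4 E4 D4 E4.

C#4 E4 D4 E4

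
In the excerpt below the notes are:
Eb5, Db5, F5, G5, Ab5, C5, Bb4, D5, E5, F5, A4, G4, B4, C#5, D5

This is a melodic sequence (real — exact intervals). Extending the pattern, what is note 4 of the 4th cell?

With 5-note cells, note 4 of each statement runs G5, E5, C#5.
Each moves down a 3rd; the next is A#4.

A#4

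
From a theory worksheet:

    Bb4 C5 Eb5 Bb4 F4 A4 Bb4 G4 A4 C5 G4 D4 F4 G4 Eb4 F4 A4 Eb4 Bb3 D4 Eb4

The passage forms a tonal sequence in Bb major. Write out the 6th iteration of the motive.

F3 G3 Bb3 F3 C3 Eb3 F3

With a 7-note motive the entries are Bb4, G4, Eb4, each down a 3rd from the previous.
Extending down a 3rd: C4 → A3 → F3.
From F3 the diatonic shape gives F3 G3 Bb3 F3 C3 Eb3 F3.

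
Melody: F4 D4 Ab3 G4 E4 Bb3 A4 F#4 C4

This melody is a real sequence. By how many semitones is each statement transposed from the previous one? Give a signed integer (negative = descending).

2

Taking 3-note groups, the heads are F4, G4, A4: the pattern moves up a 2nd.
Counting half-steps from F4 to G4: 2.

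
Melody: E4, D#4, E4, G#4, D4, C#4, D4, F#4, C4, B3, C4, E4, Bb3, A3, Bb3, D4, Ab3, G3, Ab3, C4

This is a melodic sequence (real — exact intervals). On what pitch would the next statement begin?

Gb3

With a 4-note motive the entries are E4, D4, C4, Bb3, Ab3, each down a 2nd from the previous.
The next head, down a 2nd from Ab3, is Gb3.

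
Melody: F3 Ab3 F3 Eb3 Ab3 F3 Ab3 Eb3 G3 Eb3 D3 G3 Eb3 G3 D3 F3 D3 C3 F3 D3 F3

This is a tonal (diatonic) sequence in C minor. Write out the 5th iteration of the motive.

Taking 7-note groups, the heads are F3, Eb3, D3: the pattern moves down a 2nd.
Carrying on: C3 → Bb2.
From Bb2 the diatonic shape gives Bb2 D3 Bb2 Ab2 D3 Bb2 D3.

Bb2 D3 Bb2 Ab2 D3 Bb2 D3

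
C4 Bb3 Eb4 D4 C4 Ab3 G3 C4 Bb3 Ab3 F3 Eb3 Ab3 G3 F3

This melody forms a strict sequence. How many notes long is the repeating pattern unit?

Try groups of 5 (3 cells in 15 notes):
C4 Bb3 Eb4 D4 C4 | Ab3 G3 C4 Bb3 Ab3 | F3 Eb3 Ab3 G3 F3
That's a consistent down a 3rd shift per cell, and no other grouping gives one.

5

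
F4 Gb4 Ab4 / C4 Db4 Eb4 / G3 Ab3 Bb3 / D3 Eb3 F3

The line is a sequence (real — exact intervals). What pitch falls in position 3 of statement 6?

Grouping in 3s, the 3rd note of each cell is Ab4, Eb4, Bb3, F3.
Each moves down a 4th. Continuing: C3 → G2.

G2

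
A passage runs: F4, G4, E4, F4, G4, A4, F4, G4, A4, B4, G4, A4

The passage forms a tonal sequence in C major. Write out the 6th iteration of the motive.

D5 E5 C5 D5

The 4-note cells begin on F4, G4, A4 — each up a 2nd from the last.
Extending up a 2nd: B4 → C5 → D5.
Statement 6 starts on D5 and keeps the same diatonic contour: D5 E5 C5 D5.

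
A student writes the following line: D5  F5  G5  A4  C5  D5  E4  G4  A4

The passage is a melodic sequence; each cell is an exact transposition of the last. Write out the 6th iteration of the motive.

Unit = 3 notes; the statements start on D5, A4, E4, moving down a 4th each time.
Continuing the starts: B3 → F#3 → C#3.
From C#3 the exact shape gives C#3 E3 F#3.

C#3 E3 F#3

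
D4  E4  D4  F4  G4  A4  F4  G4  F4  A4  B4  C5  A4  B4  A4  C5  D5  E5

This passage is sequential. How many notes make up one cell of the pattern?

6

18 notes total. Splitting into 3 groups of 6:
D4 E4 D4 F4 G4 A4 | F4 G4 F4 A4 B4 C5 | A4 B4 A4 C5 D5 E5
Each cell is the previous one up a 3rd — so the unit is 6 notes.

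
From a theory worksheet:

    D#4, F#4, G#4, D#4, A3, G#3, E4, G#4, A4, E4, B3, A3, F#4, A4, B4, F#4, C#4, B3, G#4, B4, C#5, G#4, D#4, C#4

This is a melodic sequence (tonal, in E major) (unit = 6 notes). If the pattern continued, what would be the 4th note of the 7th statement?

C#5

The unit is 6 notes. Position-4 pitches of the 4 shown cells: D#4, E4, F#4, G#4.
Extending up a 2nd: A4 → B4 → C#5.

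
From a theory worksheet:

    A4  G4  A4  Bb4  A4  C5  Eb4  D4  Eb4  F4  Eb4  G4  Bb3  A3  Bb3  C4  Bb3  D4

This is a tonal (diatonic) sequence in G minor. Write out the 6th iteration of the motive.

Taking 6-note groups, the heads are A4, Eb4, Bb3: the pattern moves down a 4th.
Carrying on: F3 → C3 → G2.
From G2 the diatonic shape gives G2 F2 G2 A2 G2 Bb2.

G2 F2 G2 A2 G2 Bb2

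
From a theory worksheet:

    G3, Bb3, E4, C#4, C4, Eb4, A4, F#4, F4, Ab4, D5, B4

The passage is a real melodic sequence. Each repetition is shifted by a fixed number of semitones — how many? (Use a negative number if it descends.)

5

The 4-note cells begin on G3, C4, F4 — each up a 4th from the last.
G3 to C4 spans +5 semitones.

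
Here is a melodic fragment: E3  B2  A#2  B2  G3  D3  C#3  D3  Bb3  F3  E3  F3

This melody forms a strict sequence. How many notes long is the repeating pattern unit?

12 notes total. Splitting into 3 groups of 4:
E3 B2 A#2 B2 | G3 D3 C#3 D3 | Bb3 F3 E3 F3
Every group is a transposition up a 3rd of the one before; no shorter unit works.

4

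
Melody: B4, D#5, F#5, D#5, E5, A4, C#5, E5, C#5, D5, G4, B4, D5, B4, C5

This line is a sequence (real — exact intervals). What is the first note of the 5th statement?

Eb4

The 5-note cells begin on B4, A4, G4 — each down a 2nd from the last.
Continuing: F4 → Eb4. Statement 5 starts on Eb4.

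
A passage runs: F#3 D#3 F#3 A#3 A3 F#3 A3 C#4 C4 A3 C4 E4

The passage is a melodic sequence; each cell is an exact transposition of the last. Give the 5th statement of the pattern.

Taking 4-note groups, the heads are F#3, A3, C4: the pattern moves up a 3rd.
Extending up a 3rd: Eb4 → Gb4.
So cell 5 is Gb4 Eb4 Gb4 Bb4.

Gb4 Eb4 Gb4 Bb4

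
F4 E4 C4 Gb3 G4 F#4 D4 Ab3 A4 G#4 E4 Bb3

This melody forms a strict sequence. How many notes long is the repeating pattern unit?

There are 12 notes; a 4-note unit gives 3 cells:
F4 E4 C4 Gb3 | G4 F#4 D4 Ab3 | A4 G#4 E4 Bb3
Every group is a transposition up a 2nd of the one before; no shorter unit works.

4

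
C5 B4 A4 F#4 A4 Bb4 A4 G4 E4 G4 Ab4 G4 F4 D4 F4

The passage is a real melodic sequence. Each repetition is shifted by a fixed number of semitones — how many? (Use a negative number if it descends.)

The 5-note cells begin on C5, Bb4, Ab4 — each down a 2nd from the last.
Counting half-steps from C5 to Bb4: -2.

-2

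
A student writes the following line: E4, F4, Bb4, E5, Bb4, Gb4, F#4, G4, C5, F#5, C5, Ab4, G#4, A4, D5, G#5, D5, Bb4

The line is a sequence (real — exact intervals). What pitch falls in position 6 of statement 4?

C5

Grouping in 6s, the 6th note of each cell is Gb4, Ab4, Bb4.
One more up a 2nd gives C5.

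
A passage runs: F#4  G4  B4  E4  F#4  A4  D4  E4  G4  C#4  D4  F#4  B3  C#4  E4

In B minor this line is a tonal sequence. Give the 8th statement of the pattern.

The 3-note cells begin on F#4, E4, D4, C#4, B3 — each down a 2nd from the last.
Continuing the starts: A3 → G3 → F#3.
Statement 8 starts on F#3 and keeps the same diatonic contour: F#3 G3 B3.

F#3 G3 B3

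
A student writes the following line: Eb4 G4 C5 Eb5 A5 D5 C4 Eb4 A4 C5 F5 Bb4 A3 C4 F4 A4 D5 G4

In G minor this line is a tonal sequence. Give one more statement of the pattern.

Taking 6-note groups, the heads are Eb4, C4, A3: the pattern moves down a 3rd.
Statement 4 starts on F3 and keeps the same diatonic contour: F3 A3 D4 F4 Bb4 Eb4.

F3 A3 D4 F4 Bb4 Eb4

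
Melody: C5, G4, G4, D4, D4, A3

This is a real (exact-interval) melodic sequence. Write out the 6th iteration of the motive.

The 2-note cells begin on C5, G4, D4 — each down a 4th from the last.
Extending down a 4th: A3 → E3 → B2.
Statement 6 starts on B2 and keeps the same exact contour: B2 F#2.

B2 F#2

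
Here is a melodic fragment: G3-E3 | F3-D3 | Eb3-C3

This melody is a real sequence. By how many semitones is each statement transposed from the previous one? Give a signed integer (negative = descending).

Taking 2-note groups, the heads are G3, F3, Eb3: the pattern moves down a 2nd.
G3→F3 is 53 − 55 = -2 semitones.

-2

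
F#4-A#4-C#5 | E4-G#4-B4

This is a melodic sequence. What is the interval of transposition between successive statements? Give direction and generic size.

The 3-note cells begin on F#4, E4 — each down a 2nd from the last.
F#4 to E4 is down a 2nd.

down a 2nd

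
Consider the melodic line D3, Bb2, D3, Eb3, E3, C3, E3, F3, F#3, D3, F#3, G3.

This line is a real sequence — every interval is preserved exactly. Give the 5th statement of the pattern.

A#3 F#3 A#3 B3

With a 4-note motive the entries are D3, E3, F#3, each up a 2nd from the previous.
Extending up a 2nd: G#3 → A#3.
So cell 5 is A#3 F#3 A#3 B3.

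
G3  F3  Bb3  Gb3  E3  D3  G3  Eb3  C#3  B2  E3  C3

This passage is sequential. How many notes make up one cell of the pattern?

4

There are 12 notes; a 4-note unit gives 3 cells:
G3 F3 Bb3 Gb3 | E3 D3 G3 Eb3 | C#3 B2 E3 C3
Every group is a transposition down a 3rd of the one before; no shorter unit works.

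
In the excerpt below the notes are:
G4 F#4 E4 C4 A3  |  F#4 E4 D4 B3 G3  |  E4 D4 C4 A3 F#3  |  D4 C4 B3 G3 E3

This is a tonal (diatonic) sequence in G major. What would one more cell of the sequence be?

C4 B3 A3 F#3 D3

The 5-note cells begin on G4, F#4, E4, D4 — each down a 2nd from the last.
So cell 5 is C4 B3 A3 F#3 D3.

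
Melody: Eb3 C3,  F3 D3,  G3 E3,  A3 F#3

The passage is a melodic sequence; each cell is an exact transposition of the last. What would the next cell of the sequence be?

B3 G#3

Taking 2-note groups, the heads are Eb3, F3, G3, A3: the pattern moves up a 2nd.
From B3 the exact shape gives B3 G#3.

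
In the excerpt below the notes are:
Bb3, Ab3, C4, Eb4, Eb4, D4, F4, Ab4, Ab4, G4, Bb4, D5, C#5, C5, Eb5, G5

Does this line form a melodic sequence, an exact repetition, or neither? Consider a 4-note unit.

Note 1 of cell 4 is C#5; if this were a sequence it would be D5. No unit length gives a consistent transposition pattern.

neither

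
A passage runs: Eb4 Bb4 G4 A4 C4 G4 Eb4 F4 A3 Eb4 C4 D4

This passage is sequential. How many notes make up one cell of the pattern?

12 notes total. Splitting into 3 groups of 4:
Eb4 Bb4 G4 A4 | C4 G4 Eb4 F4 | A3 Eb4 C4 D4
That's a consistent down a 3rd shift per cell, and no other grouping gives one.

4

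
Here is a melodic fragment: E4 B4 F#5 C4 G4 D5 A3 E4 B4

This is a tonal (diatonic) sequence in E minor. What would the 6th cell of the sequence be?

The 3-note cells begin on E4, C4, A3 — each down a 3rd from the last.
Extending down a 3rd: F#3 → D3 → B2.
Statement 6 starts on B2 and keeps the same diatonic contour: B2 F#3 C4.

B2 F#3 C4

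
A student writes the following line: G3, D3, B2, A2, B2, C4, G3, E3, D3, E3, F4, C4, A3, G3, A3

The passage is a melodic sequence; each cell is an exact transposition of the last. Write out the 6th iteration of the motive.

Ab5 Eb5 C5 Bb4 C5

Unit = 5 notes; the statements start on G3, C4, F4, moving up a 4th each time.
Carrying on: Bb4 → Eb5 → Ab5.
From Ab5 the exact shape gives Ab5 Eb5 C5 Bb4 C5.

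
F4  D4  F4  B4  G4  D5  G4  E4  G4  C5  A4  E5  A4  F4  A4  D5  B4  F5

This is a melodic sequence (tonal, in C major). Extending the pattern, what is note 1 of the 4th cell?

Grouping in 6s, the 1st note of each cell is F4, G4, A4.
From A4, up a 2nd gives B4.

B4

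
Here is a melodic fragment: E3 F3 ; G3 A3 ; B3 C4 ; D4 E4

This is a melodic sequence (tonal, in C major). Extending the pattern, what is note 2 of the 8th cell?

The unit is 2 notes. Position-2 pitches of the 4 shown cells: F3, A3, C4, E4.
Carrying that up a 3rd forward: G4 → B4 → D5 → F5.

F5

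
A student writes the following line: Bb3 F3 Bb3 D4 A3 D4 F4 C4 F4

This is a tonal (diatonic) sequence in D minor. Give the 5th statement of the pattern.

Taking 3-note groups, the heads are Bb3, D4, F4: the pattern moves up a 3rd.
Extending up a 3rd: A4 → C5.
From C5 the diatonic shape gives C5 G4 C5.

C5 G4 C5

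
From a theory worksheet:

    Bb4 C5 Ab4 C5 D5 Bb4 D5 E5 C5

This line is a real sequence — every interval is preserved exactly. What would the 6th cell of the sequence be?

With a 3-note motive the entries are Bb4, C5, D5, each up a 2nd from the previous.
Carrying on: E5 → F#5 → G#5.
From G#5 the exact shape gives G#5 A#5 F#5.

G#5 A#5 F#5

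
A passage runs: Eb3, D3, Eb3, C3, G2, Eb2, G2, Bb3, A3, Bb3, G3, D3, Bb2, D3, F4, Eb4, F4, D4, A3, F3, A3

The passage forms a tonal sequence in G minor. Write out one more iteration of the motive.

Taking 7-note groups, the heads are Eb3, Bb3, F4: the pattern moves up a 5th.
So cell 4 is C5 Bb4 C5 A4 Eb4 C4 Eb4.

C5 Bb4 C5 A4 Eb4 C4 Eb4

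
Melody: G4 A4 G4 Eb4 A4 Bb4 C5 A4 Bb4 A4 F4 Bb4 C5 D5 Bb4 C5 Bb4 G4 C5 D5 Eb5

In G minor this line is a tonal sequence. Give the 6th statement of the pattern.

Eb5 F5 Eb5 C5 F5 G5 A5

Unit = 7 notes; the statements start on G4, A4, Bb4, moving up a 2nd each time.
Extending up a 2nd: C5 → D5 → Eb5.
Statement 6 starts on Eb5 and keeps the same diatonic contour: Eb5 F5 Eb5 C5 F5 G5 A5.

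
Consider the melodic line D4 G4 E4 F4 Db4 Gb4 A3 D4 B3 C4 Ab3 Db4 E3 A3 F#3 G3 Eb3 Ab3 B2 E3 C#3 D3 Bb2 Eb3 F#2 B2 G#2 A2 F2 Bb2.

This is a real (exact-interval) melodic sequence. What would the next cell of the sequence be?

C#2 F#2 D#2 E2 C2 F2

Unit = 6 notes; the statements start on D4, A3, E3, B2, F#2, moving down a 4th each time.
So cell 6 is C#2 F#2 D#2 E2 C2 F2.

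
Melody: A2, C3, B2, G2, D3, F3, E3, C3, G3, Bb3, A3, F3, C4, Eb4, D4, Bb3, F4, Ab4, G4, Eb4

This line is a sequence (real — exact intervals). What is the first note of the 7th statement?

Unit = 4 notes; the statements start on A2, D3, G3, C4, F4, moving up a 4th each time.
Extending the heads up a 4th: Bb4 → Eb5.

Eb5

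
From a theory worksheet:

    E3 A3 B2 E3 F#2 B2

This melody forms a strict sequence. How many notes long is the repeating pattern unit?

2

6 notes total. Splitting into 3 groups of 2:
E3 A3 | B2 E3 | F#2 B2
That's a consistent down a 4th shift per cell, and no other grouping gives one.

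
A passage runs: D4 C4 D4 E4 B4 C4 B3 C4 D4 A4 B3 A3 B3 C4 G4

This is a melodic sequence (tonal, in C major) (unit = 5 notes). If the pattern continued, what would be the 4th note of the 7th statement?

The unit is 5 notes. Position-4 pitches of the 3 shown cells: E4, D4, C4.
Carrying that down a 2nd forward: B3 → A3 → G3 → F3.

F3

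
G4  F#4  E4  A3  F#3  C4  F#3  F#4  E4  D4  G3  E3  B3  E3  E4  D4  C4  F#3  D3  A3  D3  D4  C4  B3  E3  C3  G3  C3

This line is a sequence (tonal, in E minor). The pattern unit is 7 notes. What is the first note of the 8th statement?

G3

With a 7-note motive the entries are G4, F#4, E4, D4, each down a 2nd from the previous.
Extending the heads down a 2nd: C4 → B3 → A3 → G3.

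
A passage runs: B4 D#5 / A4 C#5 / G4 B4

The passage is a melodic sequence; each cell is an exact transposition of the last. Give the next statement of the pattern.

Taking 2-note groups, the heads are B4, A4, G4: the pattern moves down a 2nd.
So cell 4 is F4 A4.

F4 A4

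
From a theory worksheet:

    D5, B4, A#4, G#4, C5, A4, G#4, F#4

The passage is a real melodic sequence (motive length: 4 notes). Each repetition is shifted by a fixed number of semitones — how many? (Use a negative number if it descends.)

-2

With a 4-note motive the entries are D5, C5, each down a 2nd from the previous.
D5→C5 is 72 − 74 = -2 semitones.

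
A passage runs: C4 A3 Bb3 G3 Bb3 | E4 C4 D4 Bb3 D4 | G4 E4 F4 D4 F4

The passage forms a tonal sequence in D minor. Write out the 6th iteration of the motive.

F5 D5 E5 C5 E5

The 5-note cells begin on C4, E4, G4 — each up a 3rd from the last.
Continuing the starts: Bb4 → D5 → F5.
From F5 the diatonic shape gives F5 D5 E5 C5 E5.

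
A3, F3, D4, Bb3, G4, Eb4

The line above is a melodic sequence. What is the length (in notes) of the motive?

2

Try groups of 2 (3 cells in 6 notes):
A3 F3 | D4 Bb3 | G4 Eb4
Each cell is the previous one up a 4th — so the unit is 2 notes.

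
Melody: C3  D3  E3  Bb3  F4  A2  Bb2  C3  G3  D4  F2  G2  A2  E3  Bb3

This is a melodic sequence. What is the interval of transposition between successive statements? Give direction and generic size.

Taking 5-note groups, the heads are C3, A2, F2: the pattern moves down a 3rd.
From C3 to A2: down a 3rd.

down a 3rd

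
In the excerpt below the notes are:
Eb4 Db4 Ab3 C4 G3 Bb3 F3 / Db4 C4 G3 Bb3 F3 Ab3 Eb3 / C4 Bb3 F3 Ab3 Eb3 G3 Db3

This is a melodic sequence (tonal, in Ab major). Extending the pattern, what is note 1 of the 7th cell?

The unit is 7 notes. Position-1 pitches of the 3 shown cells: Eb4, Db4, C4.
Carrying that down a 2nd forward: Bb3 → Ab3 → G3 → F3.

F3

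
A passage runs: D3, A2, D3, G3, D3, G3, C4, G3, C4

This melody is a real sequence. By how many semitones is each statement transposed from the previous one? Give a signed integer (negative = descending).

5

With a 3-note motive the entries are D3, G3, C4, each up a 4th from the previous.
Counting half-steps from D3 to G3: 5.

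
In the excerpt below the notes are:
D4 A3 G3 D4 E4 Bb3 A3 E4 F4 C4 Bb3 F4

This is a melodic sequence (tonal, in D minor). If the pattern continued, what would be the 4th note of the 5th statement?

A4

With 4-note cells, note 4 of each statement runs D4, E4, F4.
Each moves up a 2nd. Continuing: G4 → A4.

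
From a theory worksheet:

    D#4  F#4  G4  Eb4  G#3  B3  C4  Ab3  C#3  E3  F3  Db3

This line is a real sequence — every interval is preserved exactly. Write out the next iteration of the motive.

The 4-note cells begin on D#4, G#3, C#3 — each down a 5th from the last.
Statement 4 starts on F#2 and keeps the same exact contour: F#2 A2 Bb2 Gb2.

F#2 A2 Bb2 Gb2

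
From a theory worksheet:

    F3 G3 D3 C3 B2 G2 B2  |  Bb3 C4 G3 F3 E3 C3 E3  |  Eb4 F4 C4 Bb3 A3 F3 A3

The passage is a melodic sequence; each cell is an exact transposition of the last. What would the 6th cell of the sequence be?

The 7-note cells begin on F3, Bb3, Eb4 — each up a 4th from the last.
Extending up a 4th: Ab4 → Db5 → Gb5.
From Gb5 the exact shape gives Gb5 Ab5 Eb5 Db5 C5 Ab4 C5.

Gb5 Ab5 Eb5 Db5 C5 Ab4 C5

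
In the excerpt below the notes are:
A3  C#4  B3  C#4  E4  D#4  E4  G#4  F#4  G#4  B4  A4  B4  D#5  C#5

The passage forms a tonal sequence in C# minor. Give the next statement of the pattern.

With a 3-note motive the entries are A3, C#4, E4, G#4, B4, each up a 3rd from the previous.
So cell 6 is D#5 F#5 E5.

D#5 F#5 E5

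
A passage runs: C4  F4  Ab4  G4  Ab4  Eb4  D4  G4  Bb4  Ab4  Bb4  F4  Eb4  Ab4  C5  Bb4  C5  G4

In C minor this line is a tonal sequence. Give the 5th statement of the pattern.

G4 C5 Eb5 D5 Eb5 Bb4

With a 6-note motive the entries are C4, D4, Eb4, each up a 2nd from the previous.
Extending up a 2nd: F4 → G4.
So cell 5 is G4 C5 Eb5 D5 Eb5 Bb4.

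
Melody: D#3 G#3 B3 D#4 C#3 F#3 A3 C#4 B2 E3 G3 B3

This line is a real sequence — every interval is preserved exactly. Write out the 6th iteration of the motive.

F2 Bb2 Db3 F3

With a 4-note motive the entries are D#3, C#3, B2, each down a 2nd from the previous.
Carrying on: A2 → G2 → F2.
So cell 6 is F2 Bb2 Db3 F3.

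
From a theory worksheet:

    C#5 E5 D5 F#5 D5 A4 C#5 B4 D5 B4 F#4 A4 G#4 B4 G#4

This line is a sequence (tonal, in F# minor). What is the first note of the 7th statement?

The 5-note cells begin on C#5, A4, F#4 — each down a 3rd from the last.
Continuing: D4 → B3 → G#3 → E3. Statement 7 starts on E3.

E3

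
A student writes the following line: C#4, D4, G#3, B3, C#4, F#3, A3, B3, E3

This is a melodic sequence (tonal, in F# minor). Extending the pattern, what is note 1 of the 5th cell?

F#3

Grouping in 3s, the 1st note of each cell is C#4, B3, A3.
Extending down a 2nd: G#3 → F#3.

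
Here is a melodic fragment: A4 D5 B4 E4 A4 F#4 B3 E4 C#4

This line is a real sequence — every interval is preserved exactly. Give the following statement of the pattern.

With a 3-note motive the entries are A4, E4, B3, each down a 4th from the previous.
From F#3 the exact shape gives F#3 B3 G#3.

F#3 B3 G#3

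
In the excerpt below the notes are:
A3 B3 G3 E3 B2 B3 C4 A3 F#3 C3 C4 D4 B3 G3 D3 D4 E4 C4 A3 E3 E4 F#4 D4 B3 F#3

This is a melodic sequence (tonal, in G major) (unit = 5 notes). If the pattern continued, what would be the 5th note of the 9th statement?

With 5-note cells, note 5 of each statement runs B2, C3, D3, E3, F#3.
Carrying that up a 2nd forward: G3 → A3 → B3 → C4.

C4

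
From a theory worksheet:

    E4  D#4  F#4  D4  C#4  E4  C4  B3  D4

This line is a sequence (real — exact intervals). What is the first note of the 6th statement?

Gb3

The 3-note cells begin on E4, D4, C4 — each down a 2nd from the last.
Continuing: Bb3 → Ab3 → Gb3. Statement 6 starts on Gb3.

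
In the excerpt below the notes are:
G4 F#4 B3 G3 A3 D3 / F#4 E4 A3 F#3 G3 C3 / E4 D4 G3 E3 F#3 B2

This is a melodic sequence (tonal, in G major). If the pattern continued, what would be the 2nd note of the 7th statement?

With 6-note cells, note 2 of each statement runs F#4, E4, D4.
Carrying that down a 2nd forward: C4 → B3 → A3 → G3.

G3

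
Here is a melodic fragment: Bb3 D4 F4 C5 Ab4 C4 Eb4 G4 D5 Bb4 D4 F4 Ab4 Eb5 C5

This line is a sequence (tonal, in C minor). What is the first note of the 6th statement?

The 5-note cells begin on Bb3, C4, D4 — each up a 2nd from the last.
Continuing: Eb4 → F4 → G4. Statement 6 starts on G4.

G4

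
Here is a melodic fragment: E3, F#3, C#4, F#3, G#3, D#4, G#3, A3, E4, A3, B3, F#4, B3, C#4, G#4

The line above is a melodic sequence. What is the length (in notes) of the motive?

There are 15 notes; a 3-note unit gives 5 cells:
E3 F#3 C#4 | F#3 G#3 D#4 | G#3 A3 E4 | A3 B3 F#4 | B3 C#4 G#4
Each cell is the previous one up a 2nd — so the unit is 3 notes.

3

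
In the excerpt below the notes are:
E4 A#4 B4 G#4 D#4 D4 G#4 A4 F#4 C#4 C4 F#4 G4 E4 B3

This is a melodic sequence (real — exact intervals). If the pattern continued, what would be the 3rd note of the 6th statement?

Db4

The unit is 5 notes. Position-3 pitches of the 3 shown cells: B4, A4, G4.
Carrying that down a 2nd forward: F4 → Eb4 → Db4.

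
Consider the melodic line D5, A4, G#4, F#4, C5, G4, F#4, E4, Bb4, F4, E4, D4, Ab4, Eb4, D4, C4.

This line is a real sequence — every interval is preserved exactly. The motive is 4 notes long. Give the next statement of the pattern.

The 4-note cells begin on D5, C5, Bb4, Ab4 — each down a 2nd from the last.
So cell 5 is Gb4 Db4 C4 Bb3.

Gb4 Db4 C4 Bb3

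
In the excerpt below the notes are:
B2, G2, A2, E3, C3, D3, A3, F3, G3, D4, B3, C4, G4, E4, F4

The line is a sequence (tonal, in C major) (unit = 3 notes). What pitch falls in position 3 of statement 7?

The unit is 3 notes. Position-3 pitches of the 5 shown cells: A2, D3, G3, C4, F4.
Each moves up a 4th. Continuing: B4 → E5.

E5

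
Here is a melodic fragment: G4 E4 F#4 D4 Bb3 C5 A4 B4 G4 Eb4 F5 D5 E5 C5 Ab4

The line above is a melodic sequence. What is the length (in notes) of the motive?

Try groups of 5 (3 cells in 15 notes):
G4 E4 F#4 D4 Bb3 | C5 A4 B4 G4 Eb4 | F5 D5 E5 C5 Ab4
That's a consistent up a 4th shift per cell, and no other grouping gives one.

5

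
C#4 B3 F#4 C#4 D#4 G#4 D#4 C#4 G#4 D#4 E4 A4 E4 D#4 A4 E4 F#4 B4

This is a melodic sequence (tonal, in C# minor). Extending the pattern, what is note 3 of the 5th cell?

C#5

Grouping in 6s, the 3rd note of each cell is F#4, G#4, A4.
Extending up a 2nd: B4 → C#5.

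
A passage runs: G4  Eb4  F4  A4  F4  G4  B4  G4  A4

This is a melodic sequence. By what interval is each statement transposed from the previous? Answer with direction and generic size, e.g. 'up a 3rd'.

Unit = 3 notes; the statements start on G4, A4, B4, moving up a 2nd each time.
From G4 to A4: up a 2nd.

up a 2nd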